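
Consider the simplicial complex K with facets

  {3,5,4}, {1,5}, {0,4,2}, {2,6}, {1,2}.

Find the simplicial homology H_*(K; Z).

H_0 ≅ Z,  H_1 ≅ Z,  H_2 = 0.

Fix the vertex order 0 < 1 < 2 < 3 < 4 < 5 < 6 and write every simplex with vertices in increasing order. Then dim K = 2 and the simplices of K are:

  0-simplices (7): [0], [1], [2], [3], [4], [5], [6]
  1-simplices (9): [0,2], [0,4], [1,2], [1,5], [2,4], [2,6], [3,4], [3,5], [4,5]
  2-simplices (2): [0,2,4], [3,4,5]

so the chain groups are C_0 ≅ Z^7, C_1 ≅ Z^9, C_2 ≅ Z^2.

The boundary map ∂_1: C_1 → C_0 is given by ∂[p,q] = [q] − [p]. For instance
  ∂[1,5] = [5] − [1].
The resulting 7×9 matrix has rank 6, and its Smith normal form has invariant factors (1,1,1,1,1,1).

Boundary ∂_2: C_2 → C_1 sends each 2-simplex [p,q,r] to [q,r] − [p,r] + [p,q]. For instance
  ∂[0,2,4] = [2,4] − [0,4] + [0,2],
  ∂[3,4,5] = [4,5] − [3,5] + [3,4].
As a 9×2 matrix over Z this has rank 2, with invariant factors (1,1).

Reading off H_k = ker ∂_k / im ∂_{k+1}:

  H_0: rank C_0 − rank ∂_1 = 7 − 6 = 1, and the invariant factors of ∂_1 are all 1, so H_0 ≅ Z.
  H_1: rank ker ∂_1 − rank ∂_2 = (9 − 6) − 2 = 1, and the invariant factors of ∂_2 are all 1, so H_1 ≅ Z.
  H_2: rank ker ∂_2 − rank ∂_3 = (2 − 2) − 0 = 0, and there is no ∂_3, so H_2 ≅ 0.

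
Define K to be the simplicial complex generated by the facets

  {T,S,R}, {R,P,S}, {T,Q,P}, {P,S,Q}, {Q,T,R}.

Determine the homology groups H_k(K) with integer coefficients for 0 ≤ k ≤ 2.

Order the vertices as P < Q < R < S < T. Listing each simplex with vertices in this order, K has dimension 2 with simplices:

  0-simplices (5): P, Q, R, S, T
  1-simplices (10): PQ, PR, PS, PT, QR, QS, QT, RS, RT, ST
  2-simplices (5): PQS, PQT, PRS, QRT, RST

Hence C_0 ≅ Z^5, C_1 ≅ Z^10, C_2 ≅ Z^5.

∂_1: C_1 → C_0 maps an edge to its endpoints' difference, ∂[p,q] = q − p. For instance
  ∂PQ = Q − P.
The resulting 5×10 matrix has rank 4, and its Smith normal form has invariant factors (1,1,1,1).

∂_2: C_2 → C_1 sends each 2-simplex [p,q,r] to [q,r] − [p,r] + [p,q]. For instance
  ∂QRT = RT − QT + QR,
  ∂PQT = QT − PT + PQ.
As a 10×5 matrix over Z this has rank 5, with invariant factors (1,1,1,1,1).

From H_k ≅ ker(∂_k) / im(∂_{k+1}) we obtain:

  H_0: rank C_0 − rank ∂_1 = 5 − 4 = 1, and the invariant factors of ∂_1 are all 1, so H_0 = Z.
  H_1: rank ker ∂_1 − rank ∂_2 = (10 − 4) − 5 = 1, and the invariant factors of ∂_2 are all 1, so H_1 = Z.
  H_2: rank ker ∂_2 − rank ∂_3 = (5 − 5) − 0 = 0, and there is no ∂_3, so H_2 = 0.

H_0 ≅ Z,  H_1 ≅ Z,  H_2 = 0.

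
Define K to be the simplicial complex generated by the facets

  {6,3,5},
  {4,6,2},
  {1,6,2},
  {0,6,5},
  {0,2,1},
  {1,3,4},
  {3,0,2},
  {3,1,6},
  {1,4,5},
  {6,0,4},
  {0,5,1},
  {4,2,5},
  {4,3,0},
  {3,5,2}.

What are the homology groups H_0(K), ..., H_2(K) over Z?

We work with the vertex ordering 0 < 1 < 2 < 3 < 4 < 5 < 6. The simplices of K, each written with vertices in increasing order, are:

  0-simplices (7): [0], [1], [2], [3], [4], [5], [6]
  1-simplices (21): [0,1], [0,2], [0,3], [0,4], [0,5], [0,6], [1,2], [1,3], [1,4], [1,5], [1,6], [2,3], [2,4], [2,5], [2,6], [3,4], [3,5], [3,6], [4,5], [4,6], [5,6]
  2-simplices (14): [0,1,2], [0,1,5], [0,2,3], [0,3,4], [0,4,6], [0,5,6], [1,2,6], [1,3,4], [1,3,6], [1,4,5], [2,3,5], [2,4,5], [2,4,6], [3,5,6]

so the chain groups are C_0 ≅ Z^7, C_1 ≅ Z^21, C_2 ≅ Z^14.

The boundary map ∂_1: C_1 → C_0 is given by ∂[p,q] = [q] − [p]. For instance
  ∂[0,1] = [1] − [0].
The resulting 7×21 matrix has rank 6, and its Smith normal form has invariant factors (1,1,1,1,1,1).

∂_2: C_2 → C_1 maps a triangle to the signed sum of its edges. For instance
  ∂[1,2,6] = [2,6] − [1,6] + [1,2],
  ∂[0,1,5] = [1,5] − [0,5] + [0,1].
The resulting 21×14 matrix has rank 13, and its Smith normal form has invariant factors (1,1,1,1,1,1,1,1,1,1,1,1,1).

Computing H_k = (kernel of ∂_k) / (image of ∂_{k+1}):

  H_0: rank C_0 − rank ∂_1 = 7 − 6 = 1, and the invariant factors of ∂_1 are all 1, so H_0 = Z.
  H_1: rank ker ∂_1 − rank ∂_2 = (21 − 6) − 13 = 2, and the invariant factors of ∂_2 are all 1, so H_1 = Z^2.
  H_2: rank ker ∂_2 − rank ∂_3 = (14 − 13) − 0 = 1, and there is no ∂_3, so H_2 = Z.

H_0 ≅ Z,  H_1 ≅ Z^2,  H_2 ≅ Z.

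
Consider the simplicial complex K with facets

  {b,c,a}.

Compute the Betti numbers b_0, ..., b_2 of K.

b_0 = 1, b_1 = 0, b_2 = 0.

Take the total order a < b < c on the vertex set. Then K (dimension 2) consists of the simplices:

  0-simplices (3): a, b, c
  1-simplices (3): ab, ac, bc
  2-simplices (1): abc

so the chain groups are C_0 ≅ Z^3, C_1 ≅ Z^3, C_2 ≅ Z^1.

The boundary map ∂_1: C_1 → C_0 is given by ∂[p,q] = [q] − [p]. For instance
  ∂ac = c − a.
The 3×3 boundary matrix has rank 2 and Smith normal form diag(1,1).

Boundary ∂_2: C_2 → C_1 sends each 2-simplex [p,q,r] to [q,r] − [p,r] + [p,q]. For instance
  ∂abc = bc − ac + ab.
This gives a 3×1 integer matrix of rank 1; reducing to Smith normal form yields diagonal entries (1).

Computing H_k = (kernel of ∂_k) / (image of ∂_{k+1}):

  H_0: rank C_0 − rank ∂_1 = 3 − 2 = 1, and the invariant factors of ∂_1 are all 1, so H_0 ≅ Z.
  H_1: rank ker ∂_1 − rank ∂_2 = (3 − 2) − 1 = 0, and the invariant factors of ∂_2 are all 1, so H_1 ≅ 0.
  H_2: rank ker ∂_2 − rank ∂_3 = (1 − 1) − 0 = 0, and there is no ∂_3, so H_2 ≅ 0.

As a check, the Euler characteristic is 3 − 3 + 1 = 1, which agrees with 1 − 0 + 0 = 1.

Hence the Betti numbers are b_0 = 1, b_1 = 0, b_2 = 0.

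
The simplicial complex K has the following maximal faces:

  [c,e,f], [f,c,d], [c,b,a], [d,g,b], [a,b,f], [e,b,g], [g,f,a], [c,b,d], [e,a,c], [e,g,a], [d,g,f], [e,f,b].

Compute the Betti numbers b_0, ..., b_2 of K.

Order the vertices as a < b < c < d < e < f < g. Listing each simplex with vertices in this order, K has dimension 2 with simplices:

  0-simplices (7): a, b, c, d, e, f, g
  1-simplices (18): ab, ac, ae, af, ag, bc, bd, be, bf, bg, cd, ce, cf, df, dg, ef, eg, fg
  2-simplices (12): abc, abf, ace, aeg, afg, bcd, bdg, bef, beg, cdf, cef, dfg

giving chain groups C_0 ≅ Z^7, C_1 ≅ Z^18, C_2 ≅ Z^12.

The boundary map ∂_1: C_1 → C_0 sends each edge [p,q] (with p < q) to q − p. For instance
  ∂af = f − a.
The resulting 7×18 matrix has rank 6, and its Smith normal form has invariant factors (1,1,1,1,1,1).

Boundary ∂_2: C_2 → C_1 acts by ∂[p,q,r] = [q,r] − [p,r] + [p,q]. For instance
  ∂aeg = eg − ag + ae,
  ∂abf = bf − af + ab.
The resulting 18×12 matrix has rank 12, and its Smith normal form has invariant factors (1,1,1,1,1,1,1,1,1,1,1,2).

Reading off H_k = ker ∂_k / im ∂_{k+1}:

  H_0: rank C_0 − rank ∂_1 = 7 − 6 = 1, and the invariant factors of ∂_1 are all 1, so H_0 = Z.
  H_1: rank ker ∂_1 − rank ∂_2 = (18 − 6) − 12 = 0, and ∂_2 has invariant factor 2 > 1, so H_1 = Z/2.
  H_2: rank ker ∂_2 − rank ∂_3 = (12 − 12) − 0 = 0, and there is no ∂_3, so H_2 = 0.

(K is a triangulation of the real projective plane RP^2.)

Hence the Betti numbers are b_0 = 1, b_1 = 0, b_2 = 0.

b_0 = 1, b_1 = 0, b_2 = 0.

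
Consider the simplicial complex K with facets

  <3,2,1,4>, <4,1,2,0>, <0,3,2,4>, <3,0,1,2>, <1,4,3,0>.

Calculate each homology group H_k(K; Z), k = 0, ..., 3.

H_0 = Z,  H_1 = 0,  H_2 = 0,  H_3 = Z.

We work with the vertex ordering 0 < 1 < 2 < 3 < 4. The simplices of K, each written with vertices in increasing order, are:

  0-simplices (5): [0], [1], [2], [3], [4]
  1-simplices (10): [0,1], [0,2], [0,3], [0,4], [1,2], [1,3], [1,4], [2,3], [2,4], [3,4]
  2-simplices (10): [0,1,2], [0,1,3], [0,1,4], [0,2,3], [0,2,4], [0,3,4], [1,2,3], [1,2,4], [1,3,4], [2,3,4]
  3-simplices (5): [0,1,2,3], [0,1,2,4], [0,1,3,4], [0,2,3,4], [1,2,3,4]

so the chain groups are C_0 ≅ Z^5, C_1 ≅ Z^10, C_2 ≅ Z^10, C_3 ≅ Z^5.

Boundary ∂_1: C_1 → C_0 maps an edge to its endpoints' difference, ∂[p,q] = q − p.
As a 5×10 matrix over Z this has rank 4, with invariant factors (1,1,1,1).

The boundary map ∂_2: C_2 → C_1 maps a triangle to the signed sum of its edges. For instance
  ∂[2,3,4] = [3,4] − [2,4] + [2,3],
  ∂[0,1,3] = [1,3] − [0,3] + [0,1].
As a 10×10 matrix over Z this has rank 6, with invariant factors (1,1,1,1,1,1).

Boundary ∂_3: C_3 → C_2 sends each 3-simplex σ to the alternating sum Σ_i (−1)^i (σ with its i-th vertex removed). For instance
  ∂[0,1,3,4] = [1,3,4] − [0,3,4] + [0,1,4] − [0,1,3],
  ∂[0,1,2,3] = [1,2,3] − [0,2,3] + [0,1,3] − [0,1,2].
As a 10×5 matrix over Z this has rank 4, with invariant factors (1,1,1,1).

From H_k ≅ ker(∂_k) / im(∂_{k+1}) we obtain:

  H_0: rank C_0 − rank ∂_1 = 5 − 4 = 1, and the invariant factors of ∂_1 are all 1, so H_0 = Z.
  H_1: rank ker ∂_1 − rank ∂_2 = (10 − 4) − 6 = 0, and the invariant factors of ∂_2 are all 1, so H_1 = 0.
  H_2: rank ker ∂_2 − rank ∂_3 = (10 − 6) − 4 = 0, and the invariant factors of ∂_3 are all 1, so H_2 = 0.
  H_3: rank ker ∂_3 − rank ∂_4 = (5 − 4) − 0 = 1, and there is no ∂_4, so H_3 = Z.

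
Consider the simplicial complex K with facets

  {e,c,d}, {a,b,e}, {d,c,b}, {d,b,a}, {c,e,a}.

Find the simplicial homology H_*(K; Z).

Order the vertices as a < b < c < d < e. Listing each simplex with vertices in this order, K has dimension 2 with simplices:

  0-simplices (5): a, b, c, d, e
  1-simplices (10): ab, ac, ad, ae, bc, bd, be, cd, ce, de
  2-simplices (5): abd, abe, ace, bcd, cde

Hence C_0 ≅ Z^5, C_1 ≅ Z^10, C_2 ≅ Z^5.

∂_1: C_1 → C_0 sends each edge [p,q] (with p < q) to q − p.
The 5×10 boundary matrix has rank 4 and Smith normal form diag(1,1,1,1).

Boundary ∂_2: C_2 → C_1 maps a triangle to the signed sum of its edges. For instance
  ∂abd = bd − ad + ab,
  ∂cde = de − ce + cd.
The resulting 10×5 matrix has rank 5, and its Smith normal form has invariant factors (1,1,1,1,1).

Computing H_k = (kernel of ∂_k) / (image of ∂_{k+1}):

  H_0: rank C_0 − rank ∂_1 = 5 − 4 = 1, and the invariant factors of ∂_1 are all 1, so H_0 = Z.
  H_1: rank ker ∂_1 − rank ∂_2 = (10 − 4) − 5 = 1, and the invariant factors of ∂_2 are all 1, so H_1 = Z.
  H_2: rank ker ∂_2 − rank ∂_3 = (5 − 5) − 0 = 0, and there is no ∂_3, so H_2 = 0.

As a check, the Euler characteristic is 5 − 10 + 5 = 0, which agrees with 1 − 1 + 0 = 0.

H_0 ≅ Z,  H_1 ≅ Z,  H_2 = 0.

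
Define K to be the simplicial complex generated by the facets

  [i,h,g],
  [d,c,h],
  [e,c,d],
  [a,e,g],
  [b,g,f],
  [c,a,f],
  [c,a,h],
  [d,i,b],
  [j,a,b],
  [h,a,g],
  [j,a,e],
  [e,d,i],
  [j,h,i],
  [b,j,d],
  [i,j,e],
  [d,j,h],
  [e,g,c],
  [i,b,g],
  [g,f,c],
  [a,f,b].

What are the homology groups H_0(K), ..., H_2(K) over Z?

H_0 ≅ Z,  H_1 ≅ Z ⊕ Z_2,  H_2 = 0.

Take the total order a < b < c < d < e < f < g < h < i < j on the vertex set. Then K (dimension 2) consists of the simplices:

  0-simplices (10): a, b, c, d, e, f, g, h, i, j
  1-simplices (30): ab, ac, ae, af, ag, ah, aj, bd, bf, bg, bi, bj, cd, ce, cf, cg, ch, de, dh, di, dj, eg, ei, ej, fg, gh, gi, hi, hj, ij
  2-simplices (20): abf, abj, acf, ach, aeg, aej, agh, bdi, bdj, bfg, bgi, cde, cdh, ceg, cfg, dei, dhj, eij, ghi, hij

so the chain groups are C_0 ≅ Z^10, C_1 ≅ Z^30, C_2 ≅ Z^20.

∂_1: C_1 → C_0 sends each edge [p,q] (with p < q) to q − p.
The resulting 10×30 matrix has rank 9, and its Smith normal form has invariant factors (1,1,1,1,1,1,1,1,1).

Boundary ∂_2: C_2 → C_1 acts by ∂[p,q,r] = [q,r] − [p,r] + [p,q]. For instance
  ∂ghi = hi − gi + gh,
  ∂dei = ei − di + de.
As a 30×20 matrix over Z this has rank 20, with invariant factors (1,1,1,1,1,1,1,1,1,1,1,1,1,1,1,1,1,1,1,2).

Now H_k = ker ∂_k / im ∂_{k+1}, so:

  H_0: rank C_0 − rank ∂_1 = 10 − 9 = 1, and the invariant factors of ∂_1 are all 1, so H_0 = Z.
  H_1: rank ker ∂_1 − rank ∂_2 = (30 − 9) − 20 = 1, and ∂_2 has invariant factor 2 > 1, so H_1 = Z ⊕ Z_2.
  H_2: rank ker ∂_2 − rank ∂_3 = (20 − 20) − 0 = 0, and there is no ∂_3, so H_2 = 0.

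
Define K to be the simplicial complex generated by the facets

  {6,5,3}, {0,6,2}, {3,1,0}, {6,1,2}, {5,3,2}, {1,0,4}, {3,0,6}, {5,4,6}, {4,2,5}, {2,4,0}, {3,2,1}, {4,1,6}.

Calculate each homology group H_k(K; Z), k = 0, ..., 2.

H_0 ≅ Z,  H_1 ≅ Z/2,  H_2 = 0.

K has 7 vertices, 18 edges, 12 triangles.
rank ∂_0 = 0, rank ∂_1 = 6 ⇒ b_0 = 7 − 0 − 6 = 1; all invariant factors of ∂_1 are 1 so no torsion. So H_0 ≅ Z.
rank ∂_1 = 6, rank ∂_2 = 12 ⇒ b_1 = 18 − 6 − 12 = 0; ∂_2 has invariant factor(s) [2] giving torsion. So H_1 ≅ Z/2.
rank ∂_2 = 12, rank ∂_3 = 0 ⇒ b_2 = 12 − 12 − 0 = 0. So H_2 ≅ 0.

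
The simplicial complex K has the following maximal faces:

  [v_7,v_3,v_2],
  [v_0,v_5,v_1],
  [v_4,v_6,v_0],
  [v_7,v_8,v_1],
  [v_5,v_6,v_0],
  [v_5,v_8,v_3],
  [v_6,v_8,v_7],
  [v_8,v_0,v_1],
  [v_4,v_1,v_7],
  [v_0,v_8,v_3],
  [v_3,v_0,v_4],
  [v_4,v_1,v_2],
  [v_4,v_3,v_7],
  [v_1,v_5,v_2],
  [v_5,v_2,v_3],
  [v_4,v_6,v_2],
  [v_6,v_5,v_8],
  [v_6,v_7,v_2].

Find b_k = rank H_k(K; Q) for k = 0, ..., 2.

We work with the vertex ordering v_0 < v_1 < v_2 < v_3 < v_4 < v_5 < v_6 < v_7 < v_8. The simplices of K, each written with vertices in increasing order, are:

  0-simplices (9): [v_0], [v_1], [v_2], [v_3], [v_4], [v_5], [v_6], [v_7], [v_8]
  1-simplices (27): (27 of them)
  2-simplices (18): (18 of them)

giving chain groups C_0 ≅ Z^9, C_1 ≅ Z^27, C_2 ≅ Z^18.

∂_1: C_1 → C_0 is given by ∂[p,q] = [q] − [p].
This gives a 9×27 integer matrix of rank 8; reducing to Smith normal form yields diagonal entries (1,1,1,1,1,1,1,1).

The boundary map ∂_2: C_2 → C_1 sends each 2-simplex [p,q,r] to [q,r] − [p,r] + [p,q]. For instance
  ∂[v_2,v_3,v_7] = [v_3,v_7] − [v_2,v_7] + [v_2,v_3],
  ∂[v_0,v_4,v_6] = [v_4,v_6] − [v_0,v_6] + [v_0,v_4].
This gives a 27×18 integer matrix of rank 18; reducing to Smith normal form yields diagonal entries (1,1,1,1,1,1,1,1,1,1,1,1,1,1,1,1,1,2).

Now H_k = ker ∂_k / im ∂_{k+1}, so:

  H_0: rank C_0 − rank ∂_1 = 9 − 8 = 1, and the invariant factors of ∂_1 are all 1, so H_0 ≅ Z.
  H_1: rank ker ∂_1 − rank ∂_2 = (27 − 8) − 18 = 1, and ∂_2 has invariant factor 2 > 1, so H_1 ≅ Z ⊕ Z/2Z.
  H_2: rank ker ∂_2 − rank ∂_3 = (18 − 18) − 0 = 0, and there is no ∂_3, so H_2 ≅ 0.

As a check, the Euler characteristic is 9 − 27 + 18 = 0, which agrees with 1 − 1 + 0 = 0.

Hence the Betti numbers are b_0 = 1, b_1 = 1, b_2 = 0.

b_0 = 1, b_1 = 1, b_2 = 0.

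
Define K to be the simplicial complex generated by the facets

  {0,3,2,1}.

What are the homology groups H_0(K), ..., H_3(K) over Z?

Take the total order 0 < 1 < 2 < 3 on the vertex set. Then K (dimension 3) consists of the simplices:

  0-simplices (4): [0], [1], [2], [3]
  1-simplices (6): [0,1], [0,2], [0,3], [1,2], [1,3], [2,3]
  2-simplices (4): [0,1,2], [0,1,3], [0,2,3], [1,2,3]
  3-simplices (1): [0,1,2,3]

so the chain groups are C_0 ≅ Z^4, C_1 ≅ Z^6, C_2 ≅ Z^4, C_3 ≅ Z^1.

Boundary ∂_1: C_1 → C_0 is given by ∂[p,q] = [q] − [p]. For instance
  ∂[0,2] = [2] − [0].
As a 4×6 matrix over Z this has rank 3, with invariant factors (1,1,1).

The boundary map ∂_2: C_2 → C_1 maps a triangle to the signed sum of its edges. For instance
  ∂[0,2,3] = [2,3] − [0,3] + [0,2],
  ∂[0,1,2] = [1,2] − [0,2] + [0,1].
This gives a 6×4 integer matrix of rank 3; reducing to Smith normal form yields diagonal entries (1,1,1).

∂_3: C_3 → C_2 sends each 3-simplex σ to the alternating sum Σ_i (−1)^i (σ with its i-th vertex removed). For instance
  ∂[0,1,2,3] = [1,2,3] − [0,2,3] + [0,1,3] − [0,1,2].
This gives a 4×1 integer matrix of rank 1; reducing to Smith normal form yields diagonal entries (1).

From H_k ≅ ker(∂_k) / im(∂_{k+1}) we obtain:

  H_0: rank C_0 − rank ∂_1 = 4 − 3 = 1, and the invariant factors of ∂_1 are all 1, so H_0 ≅ Z.
  H_1: rank ker ∂_1 − rank ∂_2 = (6 − 3) − 3 = 0, and the invariant factors of ∂_2 are all 1, so H_1 ≅ 0.
  H_2: rank ker ∂_2 − rank ∂_3 = (4 − 3) − 1 = 0, and the invariant factors of ∂_3 are all 1, so H_2 ≅ 0.
  H_3: rank ker ∂_3 − rank ∂_4 = (1 − 1) − 0 = 0, and there is no ∂_4, so H_3 ≅ 0.

H_0 ≅ Z,  H_1 = 0,  H_2 = 0,  H_3 = 0.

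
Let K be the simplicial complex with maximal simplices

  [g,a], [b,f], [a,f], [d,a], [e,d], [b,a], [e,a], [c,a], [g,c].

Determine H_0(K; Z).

K has 7 vertices, 9 edges.
rank ∂_0 = 0, rank ∂_1 = 6 ⇒ b_0 = 7 − 0 − 6 = 1; all invariant factors of ∂_1 are 1 so no torsion. So H_0 ≅ Z.

H_0 ≅ Z.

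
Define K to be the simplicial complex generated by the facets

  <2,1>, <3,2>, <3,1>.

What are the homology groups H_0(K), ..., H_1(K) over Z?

H_0 = Z,  H_1 = Z.

Take the total order 1 < 2 < 3 on the vertex set. Then K (dimension 1) consists of the simplices:

  0-simplices (3): [1], [2], [3]
  1-simplices (3): [1,2], [1,3], [2,3]

so the chain groups are C_0 ≅ Z^3, C_1 ≅ Z^3.

The boundary map ∂_1: C_1 → C_0 maps an edge to its endpoints' difference, ∂[p,q] = q − p. For instance
  ∂[1,2] = [2] − [1].
This gives a 3×3 integer matrix of rank 2; reducing to Smith normal form yields diagonal entries (1,1).

Reading off H_k = ker ∂_k / im ∂_{k+1}:

  H_0: rank C_0 − rank ∂_1 = 3 − 2 = 1, and the invariant factors of ∂_1 are all 1, so H_0 ≅ Z.
  H_1: rank ker ∂_1 − rank ∂_2 = (3 − 2) − 0 = 1, and there is no ∂_2, so H_1 ≅ Z.

(K is a triangulation of the circle S^1.)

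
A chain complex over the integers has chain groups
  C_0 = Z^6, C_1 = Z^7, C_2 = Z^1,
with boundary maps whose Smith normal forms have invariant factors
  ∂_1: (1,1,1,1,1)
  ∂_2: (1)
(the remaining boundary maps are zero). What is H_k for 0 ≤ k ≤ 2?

H_0 ≅ Z,  H_1 ≅ Z,  H_2 = 0.

H_0: b_0 = 6 − 0 − 5 = 1; torsion from ∂_1 factors > 1: none. So H_0 ≅ Z.
H_1: b_1 = 7 − 5 − 1 = 1; torsion from ∂_2 factors > 1: none. So H_1 ≅ Z.
H_2: b_2 = 1 − 1 − 0 = 0; torsion from ∂_3 factors > 1: none. So H_2 ≅ 0.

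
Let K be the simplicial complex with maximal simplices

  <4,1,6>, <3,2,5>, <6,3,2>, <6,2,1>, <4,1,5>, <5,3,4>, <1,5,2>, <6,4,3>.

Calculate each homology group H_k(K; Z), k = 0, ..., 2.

H_0 ≅ Z,  H_1 = 0,  H_2 ≅ Z.

K has 6 vertices, 12 edges, 8 triangles.
rank ∂_0 = 0, rank ∂_1 = 5 ⇒ b_0 = 6 − 0 − 5 = 1; all invariant factors of ∂_1 are 1 so no torsion. So H_0 = Z.
rank ∂_1 = 5, rank ∂_2 = 7 ⇒ b_1 = 12 − 5 − 7 = 0; all invariant factors of ∂_2 are 1 so no torsion. So H_1 = 0.
rank ∂_2 = 7, rank ∂_3 = 0 ⇒ b_2 = 8 − 7 − 0 = 1. So H_2 = Z.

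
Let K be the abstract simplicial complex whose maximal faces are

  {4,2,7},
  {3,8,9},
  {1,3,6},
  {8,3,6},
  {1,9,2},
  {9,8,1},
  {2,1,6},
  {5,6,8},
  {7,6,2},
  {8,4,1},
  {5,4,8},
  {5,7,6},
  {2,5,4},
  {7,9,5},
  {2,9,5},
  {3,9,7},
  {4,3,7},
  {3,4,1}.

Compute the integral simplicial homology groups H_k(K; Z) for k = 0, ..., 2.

H_0 ≅ Z,  H_1 ≅ Z ⊕ Z/2,  H_2 = 0.

We work with the vertex ordering 1 < 2 < 3 < 4 < 5 < 6 < 7 < 8 < 9. The simplices of K, each written with vertices in increasing order, are:

  0-simplices (9): [1], [2], [3], [4], [5], [6], [7], [8], [9]
  1-simplices (27): (27 of them)
  2-simplices (18): [1,2,6], [1,2,9], [1,3,4], [1,3,6], [1,4,8], [1,8,9], [2,4,5], [2,4,7], [2,5,9], [2,6,7], [3,4,7], [3,6,8], [3,7,9], [3,8,9], [4,5,8], [5,6,7], [5,6,8], [5,7,9]

Hence C_0 ≅ Z^9, C_1 ≅ Z^27, C_2 ≅ Z^18.

The boundary map ∂_1: C_1 → C_0 sends each edge [p,q] (with p < q) to q − p.
This gives a 9×27 integer matrix of rank 8; reducing to Smith normal form yields diagonal entries (1,1,1,1,1,1,1,1).

Boundary ∂_2: C_2 → C_1 acts by ∂[p,q,r] = [q,r] − [p,r] + [p,q]. For instance
  ∂[1,2,6] = [2,6] − [1,6] + [1,2],
  ∂[2,6,7] = [6,7] − [2,7] + [2,6].
This gives a 27×18 integer matrix of rank 18; reducing to Smith normal form yields diagonal entries (1,1,1,1,1,1,1,1,1,1,1,1,1,1,1,1,1,2).

Reading off H_k = ker ∂_k / im ∂_{k+1}:

  H_0: rank C_0 − rank ∂_1 = 9 − 8 = 1, and the invariant factors of ∂_1 are all 1, so H_0 ≅ Z.
  H_1: rank ker ∂_1 − rank ∂_2 = (27 − 8) − 18 = 1, and ∂_2 has invariant factor 2 > 1, so H_1 ≅ Z ⊕ Z/2.
  H_2: rank ker ∂_2 − rank ∂_3 = (18 − 18) − 0 = 0, and there is no ∂_3, so H_2 ≅ 0.

As a check, the Euler characteristic is 9 − 27 + 18 = 0, which agrees with 1 − 1 + 0 = 0.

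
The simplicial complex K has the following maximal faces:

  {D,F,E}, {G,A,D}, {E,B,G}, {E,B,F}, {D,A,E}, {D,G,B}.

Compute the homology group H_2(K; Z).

H_2 ≅ 0.

Take the total order A < B < D < E < F < G on the vertex set. Then K (dimension 2) consists of the simplices:

  0-simplices (6): A, B, D, E, F, G
  1-simplices (12): AD, AE, AG, BD, BE, BF, BG, DE, DF, DG, EF, EG
  2-simplices (6): ADE, ADG, BDG, BEF, BEG, DEF

giving chain groups C_0 ≅ Z^6, C_1 ≅ Z^12, C_2 ≅ Z^6.

∂_1: C_1 → C_0 sends each edge [p,q] (with p < q) to q − p.
The resulting 6×12 matrix has rank 5, and its Smith normal form has invariant factors (1,1,1,1,1).

∂_2: C_2 → C_1 maps a triangle to the signed sum of its edges. For instance
  ∂BDG = DG − BG + BD,
  ∂BEF = EF − BF + BE.
The resulting 12×6 matrix has rank 6, and its Smith normal form has invariant factors (1,1,1,1,1,1).

Now H_k = ker ∂_k / im ∂_{k+1}, so:

  H_2: rank ker ∂_2 − rank ∂_3 = (6 − 6) − 0 = 0, and there is no ∂_3, so H_2 = 0.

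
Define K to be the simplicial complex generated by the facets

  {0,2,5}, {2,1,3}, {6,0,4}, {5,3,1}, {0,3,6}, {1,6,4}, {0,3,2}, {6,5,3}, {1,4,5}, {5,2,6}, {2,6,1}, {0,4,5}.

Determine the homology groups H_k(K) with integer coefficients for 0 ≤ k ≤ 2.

H_0 ≅ Z,  H_1 ≅ Z_2,  H_2 = 0.

K has 7 vertices, 18 edges, 12 triangles.
rank ∂_0 = 0, rank ∂_1 = 6 ⇒ b_0 = 7 − 0 − 6 = 1; all invariant factors of ∂_1 are 1 so no torsion. So H_0 ≅ Z.
rank ∂_1 = 6, rank ∂_2 = 12 ⇒ b_1 = 18 − 6 − 12 = 0; ∂_2 has invariant factor(s) [2] giving torsion. So H_1 ≅ Z_2.
rank ∂_2 = 12, rank ∂_3 = 0 ⇒ b_2 = 12 − 12 − 0 = 0. So H_2 ≅ 0.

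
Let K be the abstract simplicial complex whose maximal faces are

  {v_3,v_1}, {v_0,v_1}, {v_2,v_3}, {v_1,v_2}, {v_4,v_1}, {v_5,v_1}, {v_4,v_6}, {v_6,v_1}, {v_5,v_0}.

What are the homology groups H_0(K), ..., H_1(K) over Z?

H_0 = Z,  H_1 = Z^3.

We work with the vertex ordering v_0 < v_1 < v_2 < v_3 < v_4 < v_5 < v_6. The simplices of K, each written with vertices in increasing order, are:

  0-simplices (7): [v_0], [v_1], [v_2], [v_3], [v_4], [v_5], [v_6]
  1-simplices (9): [v_0,v_1], [v_0,v_5], [v_1,v_2], [v_1,v_3], [v_1,v_4], [v_1,v_5], [v_1,v_6], [v_2,v_3], [v_4,v_6]

Hence C_0 ≅ Z^7, C_1 ≅ Z^9.

Boundary ∂_1: C_1 → C_0 is given by ∂[p,q] = [q] − [p].
The 7×9 boundary matrix has rank 6 and Smith normal form diag(1,1,1,1,1,1).

Computing H_k = (kernel of ∂_k) / (image of ∂_{k+1}):

  H_0: rank C_0 − rank ∂_1 = 7 − 6 = 1, and the invariant factors of ∂_1 are all 1, so H_0 ≅ Z.
  H_1: rank ker ∂_1 − rank ∂_2 = (9 − 6) − 0 = 3, and there is no ∂_2, so H_1 ≅ Z^3.

As a check, the Euler characteristic is 7 − 9 = -2, which agrees with 1 − 3 = -2.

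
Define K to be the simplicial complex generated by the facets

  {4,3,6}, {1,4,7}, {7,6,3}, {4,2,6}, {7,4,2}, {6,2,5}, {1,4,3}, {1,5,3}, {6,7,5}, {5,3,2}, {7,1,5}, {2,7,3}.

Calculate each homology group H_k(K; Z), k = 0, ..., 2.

H_0 ≅ Z,  H_1 ≅ Z/2,  H_2 = 0.

Fix the vertex order 1 < 2 < 3 < 4 < 5 < 6 < 7 and write every simplex with vertices in increasing order. Then dim K = 2 and the simplices of K are:

  0-simplices (7): [1], [2], [3], [4], [5], [6], [7]
  1-simplices (18): [1,3], [1,4], [1,5], [1,7], [2,3], [2,4], [2,5], [2,6], [2,7], [3,4], [3,5], [3,6], [3,7], [4,6], [4,7], [5,6], [5,7], [6,7]
  2-simplices (12): [1,3,4], [1,3,5], [1,4,7], [1,5,7], [2,3,5], [2,3,7], [2,4,6], [2,4,7], [2,5,6], [3,4,6], [3,6,7], [5,6,7]

Hence C_0 ≅ Z^7, C_1 ≅ Z^18, C_2 ≅ Z^12.

The boundary map ∂_1: C_1 → C_0 maps an edge to its endpoints' difference, ∂[p,q] = q − p.
As a 7×18 matrix over Z this has rank 6, with invariant factors (1,1,1,1,1,1).

Boundary ∂_2: C_2 → C_1 sends each 2-simplex [p,q,r] to [q,r] − [p,r] + [p,q]. For instance
  ∂[2,4,7] = [4,7] − [2,7] + [2,4],
  ∂[2,3,7] = [3,7] − [2,7] + [2,3].
This gives a 18×12 integer matrix of rank 12; reducing to Smith normal form yields diagonal entries (1,1,1,1,1,1,1,1,1,1,1,2).

Computing H_k = (kernel of ∂_k) / (image of ∂_{k+1}):

  H_0: rank C_0 − rank ∂_1 = 7 − 6 = 1, and the invariant factors of ∂_1 are all 1, so H_0 ≅ Z.
  H_1: rank ker ∂_1 − rank ∂_2 = (18 − 6) − 12 = 0, and ∂_2 has invariant factor 2 > 1, so H_1 ≅ Z/2.
  H_2: rank ker ∂_2 − rank ∂_3 = (12 − 12) − 0 = 0, and there is no ∂_3, so H_2 ≅ 0.

(K is a triangulation of the real projective plane RP^2.)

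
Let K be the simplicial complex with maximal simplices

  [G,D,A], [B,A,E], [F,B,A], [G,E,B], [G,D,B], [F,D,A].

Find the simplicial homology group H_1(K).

H_1 ≅ Z.

Fix the vertex order A < B < D < E < F < G and write every simplex with vertices in increasing order. Then dim K = 2 and the simplices of K are:

  0-simplices (6): A, B, D, E, F, G
  1-simplices (12): AB, AD, AE, AF, AG, BD, BE, BF, BG, DF, DG, EG
  2-simplices (6): ABE, ABF, ADF, ADG, BDG, BEG

Hence C_0 ≅ Z^6, C_1 ≅ Z^12, C_2 ≅ Z^6.

The boundary map ∂_1: C_1 → C_0 is given by ∂[p,q] = [q] − [p].
As a 6×12 matrix over Z this has rank 5, with invariant factors (1,1,1,1,1).

The boundary map ∂_2: C_2 → C_1 sends each 2-simplex [p,q,r] to [q,r] − [p,r] + [p,q]. For instance
  ∂ADF = DF − AF + AD,
  ∂ADG = DG − AG + AD.
The resulting 12×6 matrix has rank 6, and its Smith normal form has invariant factors (1,1,1,1,1,1).

Now H_k = ker ∂_k / im ∂_{k+1}, so:

  H_1: rank ker ∂_1 − rank ∂_2 = (12 − 5) − 6 = 1, and the invariant factors of ∂_2 are all 1, so H_1 ≅ Z.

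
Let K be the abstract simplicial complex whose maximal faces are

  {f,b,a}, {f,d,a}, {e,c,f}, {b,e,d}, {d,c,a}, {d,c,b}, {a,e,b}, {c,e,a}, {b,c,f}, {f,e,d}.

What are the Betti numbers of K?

b_0 = 1, b_1 = 0, b_2 = 0.

Order the vertices as a < b < c < d < e < f. Listing each simplex with vertices in this order, K has dimension 2 with simplices:

  0-simplices (6): a, b, c, d, e, f
  1-simplices (15): ab, ac, ad, ae, af, bc, bd, be, bf, cd, ce, cf, de, df, ef
  2-simplices (10): abe, abf, acd, ace, adf, bcd, bcf, bde, cef, def

giving chain groups C_0 ≅ Z^6, C_1 ≅ Z^15, C_2 ≅ Z^10.

The boundary map ∂_1: C_1 → C_0 sends each edge [p,q] (with p < q) to q − p. For instance
  ∂cf = f − c.
The 6×15 boundary matrix has rank 5 and Smith normal form diag(1,1,1,1,1).

∂_2: C_2 → C_1 sends each 2-simplex [p,q,r] to [q,r] − [p,r] + [p,q]. For instance
  ∂acd = cd − ad + ac,
  ∂adf = df − af + ad.
The 15×10 boundary matrix has rank 10 and Smith normal form diag(1,1,1,1,1,1,1,1,1,2).

Now H_k = ker ∂_k / im ∂_{k+1}, so:

  H_0: rank C_0 − rank ∂_1 = 6 − 5 = 1, and the invariant factors of ∂_1 are all 1, so H_0 ≅ Z.
  H_1: rank ker ∂_1 − rank ∂_2 = (15 − 5) − 10 = 0, and ∂_2 has invariant factor 2 > 1, so H_1 ≅ Z/2.
  H_2: rank ker ∂_2 − rank ∂_3 = (10 − 10) − 0 = 0, and there is no ∂_3, so H_2 ≅ 0.

Hence the Betti numbers are b_0 = 1, b_1 = 0, b_2 = 0.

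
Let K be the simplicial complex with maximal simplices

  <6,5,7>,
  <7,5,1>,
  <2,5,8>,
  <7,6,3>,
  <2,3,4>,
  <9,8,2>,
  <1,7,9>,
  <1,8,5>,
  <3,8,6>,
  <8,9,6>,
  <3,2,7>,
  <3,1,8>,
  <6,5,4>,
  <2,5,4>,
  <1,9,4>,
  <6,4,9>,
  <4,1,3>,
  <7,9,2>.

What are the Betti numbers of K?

Order the vertices as 1 < 2 < 3 < 4 < 5 < 6 < 7 < 8 < 9. Listing each simplex with vertices in this order, K has dimension 2 with simplices:

  0-simplices (9): [1], [2], [3], [4], [5], [6], [7], [8], [9]
  1-simplices (27): (27 of them)
  2-simplices (18): [1,3,4], [1,3,8], [1,4,9], [1,5,7], [1,5,8], [1,7,9], [2,3,4], [2,3,7], [2,4,5], [2,5,8], [2,7,9], [2,8,9], [3,6,7], [3,6,8], [4,5,6], [4,6,9], [5,6,7], [6,8,9]

so the chain groups are C_0 ≅ Z^9, C_1 ≅ Z^27, C_2 ≅ Z^18.

The boundary map ∂_1: C_1 → C_0 sends each edge [p,q] (with p < q) to q − p.
The resulting 9×27 matrix has rank 8, and its Smith normal form has invariant factors (1,1,1,1,1,1,1,1).

Boundary ∂_2: C_2 → C_1 acts by ∂[p,q,r] = [q,r] − [p,r] + [p,q]. For instance
  ∂[3,6,8] = [6,8] − [3,8] + [3,6],
  ∂[2,4,5] = [4,5] − [2,5] + [2,4].
This gives a 27×18 integer matrix of rank 17; reducing to Smith normal form yields diagonal entries (1,1,1,1,1,1,1,1,1,1,1,1,1,1,1,1,1).

Reading off H_k = ker ∂_k / im ∂_{k+1}:

  H_0: rank C_0 − rank ∂_1 = 9 − 8 = 1, and the invariant factors of ∂_1 are all 1, so H_0 = Z.
  H_1: rank ker ∂_1 − rank ∂_2 = (27 − 8) − 17 = 2, and the invariant factors of ∂_2 are all 1, so H_1 = Z^2.
  H_2: rank ker ∂_2 − rank ∂_3 = (18 − 17) − 0 = 1, and there is no ∂_3, so H_2 = Z.

As a check, the Euler characteristic is 9 − 27 + 18 = 0, which agrees with 1 − 2 + 1 = 0.

Hence the Betti numbers are b_0 = 1, b_1 = 2, b_2 = 1.

b_0 = 1, b_1 = 2, b_2 = 1.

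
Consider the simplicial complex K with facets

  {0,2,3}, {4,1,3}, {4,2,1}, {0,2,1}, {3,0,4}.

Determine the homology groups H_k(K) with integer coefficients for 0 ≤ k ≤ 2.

K has 5 vertices, 10 edges, 5 triangles.
rank ∂_0 = 0, rank ∂_1 = 4 ⇒ b_0 = 5 − 0 − 4 = 1; all invariant factors of ∂_1 are 1 so no torsion. So H_0 = Z.
rank ∂_1 = 4, rank ∂_2 = 5 ⇒ b_1 = 10 − 4 − 5 = 1; all invariant factors of ∂_2 are 1 so no torsion. So H_1 = Z.
rank ∂_2 = 5, rank ∂_3 = 0 ⇒ b_2 = 5 − 5 − 0 = 0. So H_2 = 0.

H_0 = Z,  H_1 = Z,  H_2 = 0.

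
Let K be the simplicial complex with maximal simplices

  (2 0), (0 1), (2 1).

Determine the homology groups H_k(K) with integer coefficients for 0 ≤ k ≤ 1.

H_0 = Z,  H_1 = Z.

We work with the vertex ordering 0 < 1 < 2. The simplices of K, each written with vertices in increasing order, are:

  0-simplices (3): [0], [1], [2]
  1-simplices (3): [0,1], [0,2], [1,2]

Hence C_0 ≅ Z^3, C_1 ≅ Z^3.

∂_1: C_1 → C_0 is given by ∂[p,q] = [q] − [p]. For instance
  ∂[1,2] = [2] − [1].
As a 3×3 matrix over Z this has rank 2, with invariant factors (1,1).

From H_k ≅ ker(∂_k) / im(∂_{k+1}) we obtain:

  H_0: rank C_0 − rank ∂_1 = 3 − 2 = 1, and the invariant factors of ∂_1 are all 1, so H_0 = Z.
  H_1: rank ker ∂_1 − rank ∂_2 = (3 − 2) − 0 = 1, and there is no ∂_2, so H_1 = Z.

As a check, the Euler characteristic is 3 − 3 = 0, which agrees with 1 − 1 = 0.
(K is a triangulation of the circle S^1.)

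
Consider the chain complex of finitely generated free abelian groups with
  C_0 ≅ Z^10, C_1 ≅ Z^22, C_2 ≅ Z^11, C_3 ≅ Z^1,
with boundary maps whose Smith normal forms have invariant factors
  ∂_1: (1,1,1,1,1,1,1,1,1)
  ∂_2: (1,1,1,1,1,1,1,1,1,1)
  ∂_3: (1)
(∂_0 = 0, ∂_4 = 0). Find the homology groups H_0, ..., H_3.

H_0: b_0 = 10 − 0 − 9 = 1; torsion from ∂_1 factors > 1: none. So H_0 = Z.
H_1: b_1 = 22 − 9 − 10 = 3; torsion from ∂_2 factors > 1: none. So H_1 = Z^3.
H_2: b_2 = 11 − 10 − 1 = 0; torsion from ∂_3 factors > 1: none. So H_2 = 0.
H_3: b_3 = 1 − 1 − 0 = 0; torsion from ∂_4 factors > 1: none. So H_3 = 0.

H_0 = Z,  H_1 = Z^3,  H_2 = 0,  H_3 = 0.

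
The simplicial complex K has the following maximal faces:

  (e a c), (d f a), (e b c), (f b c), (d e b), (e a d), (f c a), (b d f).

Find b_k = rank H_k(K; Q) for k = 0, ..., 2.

Order the vertices as a < b < c < d < e < f. Listing each simplex with vertices in this order, K has dimension 2 with simplices:

  0-simplices (6): a, b, c, d, e, f
  1-simplices (12): ac, ad, ae, af, bc, bd, be, bf, ce, cf, de, df
  2-simplices (8): ace, acf, ade, adf, bce, bcf, bde, bdf

giving chain groups C_0 ≅ Z^6, C_1 ≅ Z^12, C_2 ≅ Z^8.

The boundary map ∂_1: C_1 → C_0 is given by ∂[p,q] = [q] − [p].
The 6×12 boundary matrix has rank 5 and Smith normal form diag(1,1,1,1,1).

∂_2: C_2 → C_1 sends each 2-simplex [p,q,r] to [q,r] − [p,r] + [p,q]. For instance
  ∂bdf = df − bf + bd,
  ∂bde = de − be + bd.
As a 12×8 matrix over Z this has rank 7, with invariant factors (1,1,1,1,1,1,1).

Computing H_k = (kernel of ∂_k) / (image of ∂_{k+1}):

  H_0: rank C_0 − rank ∂_1 = 6 − 5 = 1, and the invariant factors of ∂_1 are all 1, so H_0 = Z.
  H_1: rank ker ∂_1 − rank ∂_2 = (12 − 5) − 7 = 0, and the invariant factors of ∂_2 are all 1, so H_1 = 0.
  H_2: rank ker ∂_2 − rank ∂_3 = (8 − 7) − 0 = 1, and there is no ∂_3, so H_2 = Z.

Hence the Betti numbers are b_0 = 1, b_1 = 0, b_2 = 1.

b_0 = 1, b_1 = 0, b_2 = 1.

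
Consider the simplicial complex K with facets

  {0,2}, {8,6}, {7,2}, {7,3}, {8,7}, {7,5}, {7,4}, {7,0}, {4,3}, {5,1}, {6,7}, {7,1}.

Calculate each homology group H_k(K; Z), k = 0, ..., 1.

H_0 = Z,  H_1 = Z^4.

Take the total order 0 < 1 < 2 < 3 < 4 < 5 < 6 < 7 < 8 on the vertex set. Then K (dimension 1) consists of the simplices:

  0-simplices (9): [0], [1], [2], [3], [4], [5], [6], [7], [8]
  1-simplices (12): [0,2], [0,7], [1,5], [1,7], [2,7], [3,4], [3,7], [4,7], [5,7], [6,7], [6,8], [7,8]

giving chain groups C_0 ≅ Z^9, C_1 ≅ Z^12.

∂_1: C_1 → C_0 maps an edge to its endpoints' difference, ∂[p,q] = q − p.
This gives a 9×12 integer matrix of rank 8; reducing to Smith normal form yields diagonal entries (1,1,1,1,1,1,1,1).

Computing H_k = (kernel of ∂_k) / (image of ∂_{k+1}):

  H_0: rank C_0 − rank ∂_1 = 9 − 8 = 1, and the invariant factors of ∂_1 are all 1, so H_0 ≅ Z.
  H_1: rank ker ∂_1 − rank ∂_2 = (12 − 8) − 0 = 4, and there is no ∂_2, so H_1 ≅ Z^4.

As a check, the Euler characteristic is 9 − 12 = -3, which agrees with 1 − 4 = -3.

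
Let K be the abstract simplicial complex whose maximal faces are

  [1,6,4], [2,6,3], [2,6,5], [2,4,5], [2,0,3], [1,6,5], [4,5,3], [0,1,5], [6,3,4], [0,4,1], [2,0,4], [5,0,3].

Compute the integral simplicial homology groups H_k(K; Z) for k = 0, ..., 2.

Fix the vertex order 0 < 1 < 2 < 3 < 4 < 5 < 6 and write every simplex with vertices in increasing order. Then dim K = 2 and the simplices of K are:

  0-simplices (7): [0], [1], [2], [3], [4], [5], [6]
  1-simplices (18): [0,1], [0,2], [0,3], [0,4], [0,5], [1,4], [1,5], [1,6], [2,3], [2,4], [2,5], [2,6], [3,4], [3,5], [3,6], [4,5], [4,6], [5,6]
  2-simplices (12): [0,1,4], [0,1,5], [0,2,3], [0,2,4], [0,3,5], [1,4,6], [1,5,6], [2,3,6], [2,4,5], [2,5,6], [3,4,5], [3,4,6]

so the chain groups are C_0 ≅ Z^7, C_1 ≅ Z^18, C_2 ≅ Z^12.

∂_1: C_1 → C_0 maps an edge to its endpoints' difference, ∂[p,q] = q − p. For instance
  ∂[0,2] = [2] − [0].
The resulting 7×18 matrix has rank 6, and its Smith normal form has invariant factors (1,1,1,1,1,1).

∂_2: C_2 → C_1 sends each 2-simplex [p,q,r] to [q,r] − [p,r] + [p,q]. For instance
  ∂[2,5,6] = [5,6] − [2,6] + [2,5],
  ∂[2,4,5] = [4,5] − [2,5] + [2,4].
The 18×12 boundary matrix has rank 12 and Smith normal form diag(1,1,1,1,1,1,1,1,1,1,1,2).

From H_k ≅ ker(∂_k) / im(∂_{k+1}) we obtain:

  H_0: rank C_0 − rank ∂_1 = 7 − 6 = 1, and the invariant factors of ∂_1 are all 1, so H_0 = Z.
  H_1: rank ker ∂_1 − rank ∂_2 = (18 − 6) − 12 = 0, and ∂_2 has invariant factor 2 > 1, so H_1 = Z_2.
  H_2: rank ker ∂_2 − rank ∂_3 = (12 − 12) − 0 = 0, and there is no ∂_3, so H_2 = 0.

H_0 ≅ Z,  H_1 ≅ Z_2,  H_2 = 0.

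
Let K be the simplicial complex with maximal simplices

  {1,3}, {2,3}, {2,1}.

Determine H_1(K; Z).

H_1 ≅ Z.

We work with the vertex ordering 1 < 2 < 3. The simplices of K, each written with vertices in increasing order, are:

  0-simplices (3): [1], [2], [3]
  1-simplices (3): [1,2], [1,3], [2,3]

Hence C_0 ≅ Z^3, C_1 ≅ Z^3.

The boundary map ∂_1: C_1 → C_0 maps an edge to its endpoints' difference, ∂[p,q] = q − p.
The 3×3 boundary matrix has rank 2 and Smith normal form diag(1,1).

From H_k ≅ ker(∂_k) / im(∂_{k+1}) we obtain:

  H_1: rank ker ∂_1 − rank ∂_2 = (3 − 2) − 0 = 1, and there is no ∂_2, so H_1 ≅ Z.

(K is a triangulation of the circle S^1.)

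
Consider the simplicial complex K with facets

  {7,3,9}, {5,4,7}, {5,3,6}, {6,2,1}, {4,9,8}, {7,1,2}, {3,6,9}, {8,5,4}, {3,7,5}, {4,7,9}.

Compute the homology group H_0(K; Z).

We work with the vertex ordering 1 < 2 < 3 < 4 < 5 < 6 < 7 < 8 < 9. The simplices of K, each written with vertices in increasing order, are:

  0-simplices (9): [1], [2], [3], [4], [5], [6], [7], [8], [9]
  1-simplices (19): [1,2], [1,6], [1,7], [2,6], [2,7], [3,5], [3,6], [3,7], [3,9], [4,5], [4,7], [4,8], [4,9], [5,6], [5,7], [5,8], [6,9], [7,9], [8,9]
  2-simplices (10): [1,2,6], [1,2,7], [3,5,6], [3,5,7], [3,6,9], [3,7,9], [4,5,7], [4,5,8], [4,7,9], [4,8,9]

Hence C_0 ≅ Z^9, C_1 ≅ Z^19, C_2 ≅ Z^10.

The boundary map ∂_1: C_1 → C_0 is given by ∂[p,q] = [q] − [p]. For instance
  ∂[4,9] = [9] − [4].
As a 9×19 matrix over Z this has rank 8, with invariant factors (1,1,1,1,1,1,1,1).

∂_2: C_2 → C_1 sends each 2-simplex [p,q,r] to [q,r] − [p,r] + [p,q]. For instance
  ∂[4,5,8] = [5,8] − [4,8] + [4,5],
  ∂[3,5,6] = [5,6] − [3,6] + [3,5].
The 19×10 boundary matrix has rank 10 and Smith normal form diag(1,1,1,1,1,1,1,1,1,1).

Computing H_k = (kernel of ∂_k) / (image of ∂_{k+1}):

  H_0: rank C_0 − rank ∂_1 = 9 − 8 = 1, and the invariant factors of ∂_1 are all 1, so H_0 = Z.

H_0 = Z.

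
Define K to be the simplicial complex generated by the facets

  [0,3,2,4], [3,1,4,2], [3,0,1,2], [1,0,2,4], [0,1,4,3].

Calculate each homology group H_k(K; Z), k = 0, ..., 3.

H_0 ≅ Z,  H_1 = 0,  H_2 = 0,  H_3 ≅ Z.

We work with the vertex ordering 0 < 1 < 2 < 3 < 4. The simplices of K, each written with vertices in increasing order, are:

  0-simplices (5): [0], [1], [2], [3], [4]
  1-simplices (10): [0,1], [0,2], [0,3], [0,4], [1,2], [1,3], [1,4], [2,3], [2,4], [3,4]
  2-simplices (10): [0,1,2], [0,1,3], [0,1,4], [0,2,3], [0,2,4], [0,3,4], [1,2,3], [1,2,4], [1,3,4], [2,3,4]
  3-simplices (5): [0,1,2,3], [0,1,2,4], [0,1,3,4], [0,2,3,4], [1,2,3,4]

giving chain groups C_0 ≅ Z^5, C_1 ≅ Z^10, C_2 ≅ Z^10, C_3 ≅ Z^5.

∂_1: C_1 → C_0 sends each edge [p,q] (with p < q) to q − p.
This gives a 5×10 integer matrix of rank 4; reducing to Smith normal form yields diagonal entries (1,1,1,1).

Boundary ∂_2: C_2 → C_1 maps a triangle to the signed sum of its edges. For instance
  ∂[0,2,4] = [2,4] − [0,4] + [0,2],
  ∂[0,1,2] = [1,2] − [0,2] + [0,1].
The resulting 10×10 matrix has rank 6, and its Smith normal form has invariant factors (1,1,1,1,1,1).

Boundary ∂_3: C_3 → C_2 sends each 3-simplex σ to the alternating sum Σ_i (−1)^i (σ with its i-th vertex removed). For instance
  ∂[0,1,2,3] = [1,2,3] − [0,2,3] + [0,1,3] − [0,1,2],
  ∂[0,1,2,4] = [1,2,4] − [0,2,4] + [0,1,4] − [0,1,2].
This gives a 10×5 integer matrix of rank 4; reducing to Smith normal form yields diagonal entries (1,1,1,1).

From H_k ≅ ker(∂_k) / im(∂_{k+1}) we obtain:

  H_0: rank C_0 − rank ∂_1 = 5 − 4 = 1, and the invariant factors of ∂_1 are all 1, so H_0 ≅ Z.
  H_1: rank ker ∂_1 − rank ∂_2 = (10 − 4) − 6 = 0, and the invariant factors of ∂_2 are all 1, so H_1 ≅ 0.
  H_2: rank ker ∂_2 − rank ∂_3 = (10 − 6) − 4 = 0, and the invariant factors of ∂_3 are all 1, so H_2 ≅ 0.
  H_3: rank ker ∂_3 − rank ∂_4 = (5 − 4) − 0 = 1, and there is no ∂_4, so H_3 ≅ Z.

As a check, the Euler characteristic is 5 − 10 + 10 − 5 = 0, which agrees with 1 − 0 + 0 − 1 = 0.
(K is a triangulation of the 3-sphere S^3.)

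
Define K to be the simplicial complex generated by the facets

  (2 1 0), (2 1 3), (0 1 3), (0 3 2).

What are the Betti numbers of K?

b_0 = 1, b_1 = 0, b_2 = 1.

Take the total order 0 < 1 < 2 < 3 on the vertex set. Then K (dimension 2) consists of the simplices:

  0-simplices (4): [0], [1], [2], [3]
  1-simplices (6): [0,1], [0,2], [0,3], [1,2], [1,3], [2,3]
  2-simplices (4): [0,1,2], [0,1,3], [0,2,3], [1,2,3]

so the chain groups are C_0 ≅ Z^4, C_1 ≅ Z^6, C_2 ≅ Z^4.

∂_1: C_1 → C_0 sends each edge [p,q] (with p < q) to q − p.
This gives a 4×6 integer matrix of rank 3; reducing to Smith normal form yields diagonal entries (1,1,1).

∂_2: C_2 → C_1 sends each 2-simplex [p,q,r] to [q,r] − [p,r] + [p,q]. For instance
  ∂[0,1,3] = [1,3] − [0,3] + [0,1],
  ∂[0,2,3] = [2,3] − [0,3] + [0,2].
As a 6×4 matrix over Z this has rank 3, with invariant factors (1,1,1).

Computing H_k = (kernel of ∂_k) / (image of ∂_{k+1}):

  H_0: rank C_0 − rank ∂_1 = 4 − 3 = 1, and the invariant factors of ∂_1 are all 1, so H_0 = Z.
  H_1: rank ker ∂_1 − rank ∂_2 = (6 − 3) − 3 = 0, and the invariant factors of ∂_2 are all 1, so H_1 = 0.
  H_2: rank ker ∂_2 − rank ∂_3 = (4 − 3) − 0 = 1, and there is no ∂_3, so H_2 = Z.

Hence the Betti numbers are b_0 = 1, b_1 = 0, b_2 = 1.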